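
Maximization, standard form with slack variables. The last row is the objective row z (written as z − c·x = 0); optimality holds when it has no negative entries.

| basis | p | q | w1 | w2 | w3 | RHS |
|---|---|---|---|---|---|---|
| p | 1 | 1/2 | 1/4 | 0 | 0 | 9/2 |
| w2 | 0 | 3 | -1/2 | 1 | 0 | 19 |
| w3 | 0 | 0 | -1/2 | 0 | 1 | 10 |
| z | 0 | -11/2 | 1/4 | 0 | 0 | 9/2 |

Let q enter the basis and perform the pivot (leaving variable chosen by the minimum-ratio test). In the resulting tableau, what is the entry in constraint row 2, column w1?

Ratio test on column q — row 1: (9/2)/(1/2) = 9; row 2: 19/3 = 19/3; row 3: entry 0 ≤ 0. Minimum is 19/3 at row 2 (w2 leaves); pivot element 3.
Divide row 2 by 3; eliminate column q from the other rows.
In the new row 2, the w1 entry is the old entry divided by the pivot: (-1/2)/3 = -1/6.

-1/6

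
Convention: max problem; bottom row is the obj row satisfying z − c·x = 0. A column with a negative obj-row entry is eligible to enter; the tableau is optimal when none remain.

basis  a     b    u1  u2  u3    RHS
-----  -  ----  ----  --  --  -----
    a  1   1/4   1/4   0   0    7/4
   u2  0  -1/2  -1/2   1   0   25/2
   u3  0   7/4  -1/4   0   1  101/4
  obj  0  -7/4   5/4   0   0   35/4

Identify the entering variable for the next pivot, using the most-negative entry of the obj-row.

b

Negative obj-row entries: b: -7/4.
The most negative is -7/4 in column b, so b enters.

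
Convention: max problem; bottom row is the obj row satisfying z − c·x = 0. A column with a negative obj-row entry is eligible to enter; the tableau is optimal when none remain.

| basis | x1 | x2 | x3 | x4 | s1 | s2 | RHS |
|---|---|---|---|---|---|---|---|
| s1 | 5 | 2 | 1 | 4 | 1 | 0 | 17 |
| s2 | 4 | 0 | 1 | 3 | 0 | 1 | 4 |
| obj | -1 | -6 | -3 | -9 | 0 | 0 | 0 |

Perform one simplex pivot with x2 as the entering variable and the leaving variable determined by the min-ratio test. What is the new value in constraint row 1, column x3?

1/2

Ratio test on column x2 — row 1: 17/2 = 17/2; row 2: entry 0 ≤ 0. Minimum is 17/2 at row 1 (s1 leaves); pivot element 2.
Divide row 1 by 2; eliminate column x2 from the other rows.
In the new row 1, the x3 entry is the old entry divided by the pivot: 1/2 = 1/2.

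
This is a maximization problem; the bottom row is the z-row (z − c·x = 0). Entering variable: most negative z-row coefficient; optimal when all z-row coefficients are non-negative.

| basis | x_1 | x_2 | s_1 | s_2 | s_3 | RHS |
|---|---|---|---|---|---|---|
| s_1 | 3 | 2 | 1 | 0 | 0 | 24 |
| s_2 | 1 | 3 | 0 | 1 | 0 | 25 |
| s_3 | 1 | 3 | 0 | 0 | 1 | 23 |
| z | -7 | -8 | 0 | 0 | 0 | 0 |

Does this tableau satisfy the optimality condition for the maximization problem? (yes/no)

The z-row has a negative entry -8 in column x_2, so it is not optimal.

no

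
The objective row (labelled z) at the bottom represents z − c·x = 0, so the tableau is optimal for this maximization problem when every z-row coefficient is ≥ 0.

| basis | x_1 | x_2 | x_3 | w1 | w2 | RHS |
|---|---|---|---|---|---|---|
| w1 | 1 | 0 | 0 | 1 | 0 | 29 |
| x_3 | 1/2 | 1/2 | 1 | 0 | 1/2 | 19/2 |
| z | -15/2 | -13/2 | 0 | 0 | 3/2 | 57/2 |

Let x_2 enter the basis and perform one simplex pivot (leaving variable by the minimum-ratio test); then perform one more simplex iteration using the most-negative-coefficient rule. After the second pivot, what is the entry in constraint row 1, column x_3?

-2

Ratio test on column x_2 — row 1: entry 0 ≤ 0; row 2: (19/2)/(1/2) = 19. Minimum is 19 at row 2 (x_3 leaves); pivot element 1/2.
Divide row 2 by 1/2; eliminate column x_2 from the other rows.
Second iteration: most negative z-row entry is -1 in column x_1, so x_1 enters.
Ratio test on column x_1 — row 1: 29/1 = 29; row 2: 19/1 = 19. Minimum is 19 at row 2 (x_2 leaves); pivot element 1.
Divide row 2 by 1; eliminate column x_1 from the other rows.
After both pivots, the entry at constraint row 1, column x_3 is -2.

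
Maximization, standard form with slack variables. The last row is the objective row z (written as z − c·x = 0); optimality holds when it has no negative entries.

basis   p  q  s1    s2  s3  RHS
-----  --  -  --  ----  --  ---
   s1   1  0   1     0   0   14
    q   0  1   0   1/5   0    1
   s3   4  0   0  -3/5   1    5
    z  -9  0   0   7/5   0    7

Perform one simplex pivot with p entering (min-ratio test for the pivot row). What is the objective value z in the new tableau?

73/4

Ratio test on column p — row 1: 14/1 = 14; row 2: entry 0 ≤ 0; row 3: 5/4 = 5/4. Minimum is 5/4 at row 3 (s3 leaves); pivot element 4.
Pivot on row 3; the z-row RHS becomes 7 − (-9)·(5/4) = 73/4.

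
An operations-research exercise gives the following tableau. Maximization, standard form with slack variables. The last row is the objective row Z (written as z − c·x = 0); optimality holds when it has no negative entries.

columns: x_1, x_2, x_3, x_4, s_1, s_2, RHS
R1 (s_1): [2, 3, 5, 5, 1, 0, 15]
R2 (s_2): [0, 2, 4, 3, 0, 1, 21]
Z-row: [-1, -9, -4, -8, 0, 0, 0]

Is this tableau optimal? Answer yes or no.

The Z-row has a negative entry -9 in column x_2, so it is not optimal.

no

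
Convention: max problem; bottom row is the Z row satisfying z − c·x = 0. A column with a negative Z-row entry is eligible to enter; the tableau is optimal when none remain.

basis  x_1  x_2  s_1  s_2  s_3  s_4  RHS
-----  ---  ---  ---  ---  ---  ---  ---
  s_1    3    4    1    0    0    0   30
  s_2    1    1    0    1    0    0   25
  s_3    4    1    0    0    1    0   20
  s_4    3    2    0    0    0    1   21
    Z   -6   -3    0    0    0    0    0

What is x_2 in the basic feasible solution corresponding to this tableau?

x_2 is not in the basis, so in the current basic feasible solution x_2 = 0.

0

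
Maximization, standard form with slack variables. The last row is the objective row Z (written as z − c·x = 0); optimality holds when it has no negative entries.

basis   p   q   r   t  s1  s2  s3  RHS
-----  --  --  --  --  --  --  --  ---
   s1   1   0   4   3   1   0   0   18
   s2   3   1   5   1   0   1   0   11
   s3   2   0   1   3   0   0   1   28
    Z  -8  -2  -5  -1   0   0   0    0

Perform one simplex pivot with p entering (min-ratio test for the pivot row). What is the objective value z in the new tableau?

Ratio test on column p — row 1: 18/1 = 18; row 2: 11/3 = 11/3; row 3: 28/2 = 14. Minimum is 11/3 at row 2 (s2 leaves); pivot element 3.
Pivot on row 2; the Z-row RHS becomes 0 − (-8)·(11/3) = 88/3.

88/3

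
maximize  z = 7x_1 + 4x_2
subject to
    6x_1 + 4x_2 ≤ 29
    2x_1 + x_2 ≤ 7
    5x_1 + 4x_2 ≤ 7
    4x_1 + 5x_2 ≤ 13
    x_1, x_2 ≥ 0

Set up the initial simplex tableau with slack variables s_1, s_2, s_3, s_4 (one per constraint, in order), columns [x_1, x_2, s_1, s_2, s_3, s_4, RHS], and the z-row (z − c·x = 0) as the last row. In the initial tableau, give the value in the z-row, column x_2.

-4

The z-row carries the negated objective coefficients: the x_2 entry is -4.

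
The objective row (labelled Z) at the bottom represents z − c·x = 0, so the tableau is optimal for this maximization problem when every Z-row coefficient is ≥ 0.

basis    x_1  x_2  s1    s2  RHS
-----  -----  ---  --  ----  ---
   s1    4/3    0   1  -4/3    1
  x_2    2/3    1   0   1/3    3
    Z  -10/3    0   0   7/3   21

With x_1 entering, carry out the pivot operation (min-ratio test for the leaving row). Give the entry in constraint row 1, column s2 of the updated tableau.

Ratio test on column x_1 — row 1: 1/(4/3) = 3/4; row 2: 3/(2/3) = 9/2. Minimum is 3/4 at row 1 (s1 leaves); pivot element 4/3.
Divide row 1 by 4/3; eliminate column x_1 from the other rows.
In the new row 1, the s2 entry is the old entry divided by the pivot: (-4/3)/(4/3) = -1.

-1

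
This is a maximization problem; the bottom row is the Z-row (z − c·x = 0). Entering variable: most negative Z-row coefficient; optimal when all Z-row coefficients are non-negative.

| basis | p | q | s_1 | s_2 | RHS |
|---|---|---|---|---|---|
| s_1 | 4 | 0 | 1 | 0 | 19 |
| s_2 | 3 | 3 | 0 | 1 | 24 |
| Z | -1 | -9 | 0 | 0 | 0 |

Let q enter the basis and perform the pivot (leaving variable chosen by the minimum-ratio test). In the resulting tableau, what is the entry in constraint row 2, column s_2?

Ratio test on column q — row 1: entry 0 ≤ 0; row 2: 24/3 = 8. Minimum is 8 at row 2 (s_2 leaves); pivot element 3.
Divide row 2 by 3; eliminate column q from the other rows.
In the new row 2, the s_2 entry is the old entry divided by the pivot: 1/3 = 1/3.

1/3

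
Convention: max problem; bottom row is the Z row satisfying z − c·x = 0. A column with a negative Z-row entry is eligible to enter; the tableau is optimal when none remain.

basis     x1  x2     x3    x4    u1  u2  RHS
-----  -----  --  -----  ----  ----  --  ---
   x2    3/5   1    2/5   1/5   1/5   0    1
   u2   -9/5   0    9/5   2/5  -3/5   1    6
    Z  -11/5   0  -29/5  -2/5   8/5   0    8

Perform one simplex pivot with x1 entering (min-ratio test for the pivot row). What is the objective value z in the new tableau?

35/3

Ratio test on column x1 — row 1: 1/(3/5) = 5/3; row 2: entry -9/5 ≤ 0. Minimum is 5/3 at row 1 (x2 leaves); pivot element 3/5.
Pivot on row 1; the Z-row RHS becomes 8 − (-11/5)·(5/3) = 35/3.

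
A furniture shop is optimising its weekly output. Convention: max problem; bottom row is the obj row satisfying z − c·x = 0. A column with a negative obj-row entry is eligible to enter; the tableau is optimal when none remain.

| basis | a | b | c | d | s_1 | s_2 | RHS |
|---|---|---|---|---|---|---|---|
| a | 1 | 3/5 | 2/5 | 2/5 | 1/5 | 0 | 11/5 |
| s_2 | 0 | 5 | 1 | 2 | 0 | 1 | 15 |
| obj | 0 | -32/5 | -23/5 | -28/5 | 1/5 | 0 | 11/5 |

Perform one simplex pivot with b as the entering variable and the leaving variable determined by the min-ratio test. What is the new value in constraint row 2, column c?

1/5

Ratio test on column b — row 1: (11/5)/(3/5) = 11/3; row 2: 15/5 = 3. Minimum is 3 at row 2 (s_2 leaves); pivot element 5.
Divide row 2 by 5; eliminate column b from the other rows.
In the new row 2, the c entry is the old entry divided by the pivot: 1/5 = 1/5.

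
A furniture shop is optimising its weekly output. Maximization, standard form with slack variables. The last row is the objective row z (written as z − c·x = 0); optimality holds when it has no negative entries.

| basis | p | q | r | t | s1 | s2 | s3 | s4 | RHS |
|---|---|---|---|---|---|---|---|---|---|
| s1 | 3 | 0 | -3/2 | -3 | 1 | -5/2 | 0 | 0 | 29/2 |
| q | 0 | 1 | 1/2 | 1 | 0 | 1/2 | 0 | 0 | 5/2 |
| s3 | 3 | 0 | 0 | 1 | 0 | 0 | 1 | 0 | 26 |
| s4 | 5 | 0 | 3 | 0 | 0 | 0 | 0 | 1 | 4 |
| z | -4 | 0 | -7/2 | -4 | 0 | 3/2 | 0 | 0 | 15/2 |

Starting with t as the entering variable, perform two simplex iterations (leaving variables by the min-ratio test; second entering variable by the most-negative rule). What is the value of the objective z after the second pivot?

207/10

Ratio test on column t — row 1: entry -3 ≤ 0; row 2: (5/2)/1 = 5/2; row 3: 26/1 = 26; row 4: entry 0 ≤ 0. Minimum is 5/2 at row 2 (q leaves); pivot element 1.
Pivot on row 2; the z-row RHS becomes 15/2 − (-4)·(5/2) = 35/2.
Next entering variable (most negative z-row entry -4): p.
Ratio test on column p — row 1: 22/3 = 22/3; row 2: entry 0 ≤ 0; row 3: (47/2)/3 = 47/6; row 4: 4/5 = 4/5. Minimum is 4/5 at row 4 (s4 leaves); pivot element 5.
After the second pivot the z-row RHS is 35/2 − (-4)·(4/5) = 207/10.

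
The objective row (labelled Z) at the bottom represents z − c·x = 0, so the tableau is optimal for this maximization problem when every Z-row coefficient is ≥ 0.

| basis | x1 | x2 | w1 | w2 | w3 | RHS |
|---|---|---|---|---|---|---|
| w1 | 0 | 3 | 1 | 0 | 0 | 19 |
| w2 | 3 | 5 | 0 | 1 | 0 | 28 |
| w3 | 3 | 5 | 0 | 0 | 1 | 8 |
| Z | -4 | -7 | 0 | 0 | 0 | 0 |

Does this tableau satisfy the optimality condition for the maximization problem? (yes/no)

The Z-row has a negative entry -7 in column x2, so it is not optimal.

no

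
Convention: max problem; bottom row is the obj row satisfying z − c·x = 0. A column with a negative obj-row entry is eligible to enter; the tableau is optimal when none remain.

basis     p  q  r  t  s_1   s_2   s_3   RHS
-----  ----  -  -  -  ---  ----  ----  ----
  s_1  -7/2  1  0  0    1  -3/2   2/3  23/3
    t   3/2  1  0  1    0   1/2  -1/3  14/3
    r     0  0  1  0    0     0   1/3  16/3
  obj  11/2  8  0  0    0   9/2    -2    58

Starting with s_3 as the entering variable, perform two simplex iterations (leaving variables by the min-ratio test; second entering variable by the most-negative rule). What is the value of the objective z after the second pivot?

597/7

Ratio test on column s_3 — row 1: (23/3)/(2/3) = 23/2; row 2: entry -1/3 ≤ 0; row 3: (16/3)/(1/3) = 16. Minimum is 23/2 at row 1 (s_1 leaves); pivot element 2/3.
Pivot on row 1; the obj-row RHS becomes 58 − (-2)·(23/2) = 81.
Next entering variable (most negative obj-row entry -5): p.
Ratio test on column p — row 1: entry -21/4 ≤ 0; row 2: entry -1/4 ≤ 0; row 3: (3/2)/(7/4) = 6/7. Minimum is 6/7 at row 3 (r leaves); pivot element 7/4.
After the second pivot the obj-row RHS is 81 − (-5)·(6/7) = 597/7.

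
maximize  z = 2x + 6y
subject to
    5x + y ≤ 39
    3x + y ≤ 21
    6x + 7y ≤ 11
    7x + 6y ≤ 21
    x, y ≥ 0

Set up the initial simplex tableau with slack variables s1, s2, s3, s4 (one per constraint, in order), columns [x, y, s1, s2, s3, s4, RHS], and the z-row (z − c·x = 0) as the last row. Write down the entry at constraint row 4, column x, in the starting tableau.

7

Constraint 4 has coefficient 7 on x.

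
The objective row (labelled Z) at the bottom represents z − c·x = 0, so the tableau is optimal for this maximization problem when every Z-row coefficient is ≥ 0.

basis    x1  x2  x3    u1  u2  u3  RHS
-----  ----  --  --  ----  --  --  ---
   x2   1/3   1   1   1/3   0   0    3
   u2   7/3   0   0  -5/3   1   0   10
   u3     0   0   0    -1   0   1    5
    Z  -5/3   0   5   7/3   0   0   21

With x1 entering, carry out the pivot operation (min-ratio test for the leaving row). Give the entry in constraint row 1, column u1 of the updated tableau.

4/7

Ratio test on column x1 — row 1: 3/(1/3) = 9; row 2: 10/(7/3) = 30/7; row 3: entry 0 ≤ 0. Minimum is 30/7 at row 2 (u2 leaves); pivot element 7/3.
Divide row 2 by 7/3; eliminate column x1 from the other rows.
Row 1 update in column u1: 1/3 − (1/3)·(-5/7) = 4/7.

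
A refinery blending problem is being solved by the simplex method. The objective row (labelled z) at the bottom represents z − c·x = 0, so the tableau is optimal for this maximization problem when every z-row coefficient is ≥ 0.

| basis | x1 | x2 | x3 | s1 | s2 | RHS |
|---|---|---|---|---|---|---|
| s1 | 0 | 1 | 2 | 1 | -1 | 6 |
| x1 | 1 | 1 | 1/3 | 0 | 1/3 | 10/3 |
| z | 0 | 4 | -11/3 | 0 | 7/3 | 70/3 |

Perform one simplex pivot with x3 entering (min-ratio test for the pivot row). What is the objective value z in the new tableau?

Ratio test on column x3 — row 1: 6/2 = 3; row 2: (10/3)/(1/3) = 10. Minimum is 3 at row 1 (s1 leaves); pivot element 2.
Pivot on row 1; the z-row RHS becomes 70/3 − (-11/3)·3 = 103/3.

103/3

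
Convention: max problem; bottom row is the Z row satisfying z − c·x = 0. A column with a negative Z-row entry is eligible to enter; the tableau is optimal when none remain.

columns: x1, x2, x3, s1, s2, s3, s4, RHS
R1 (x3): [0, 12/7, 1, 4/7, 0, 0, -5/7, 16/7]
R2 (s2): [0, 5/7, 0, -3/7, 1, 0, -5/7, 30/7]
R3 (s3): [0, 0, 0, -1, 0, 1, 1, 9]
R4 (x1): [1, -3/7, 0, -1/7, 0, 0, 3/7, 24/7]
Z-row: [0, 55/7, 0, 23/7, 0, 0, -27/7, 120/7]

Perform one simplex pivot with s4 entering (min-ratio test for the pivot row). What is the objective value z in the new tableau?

Ratio test on column s4 — row 1: entry -5/7 ≤ 0; row 2: entry -5/7 ≤ 0; row 3: 9/1 = 9; row 4: (24/7)/(3/7) = 8. Minimum is 8 at row 4 (x1 leaves); pivot element 3/7.
Pivot on row 4; the Z-row RHS becomes 120/7 − (-27/7)·8 = 48.

48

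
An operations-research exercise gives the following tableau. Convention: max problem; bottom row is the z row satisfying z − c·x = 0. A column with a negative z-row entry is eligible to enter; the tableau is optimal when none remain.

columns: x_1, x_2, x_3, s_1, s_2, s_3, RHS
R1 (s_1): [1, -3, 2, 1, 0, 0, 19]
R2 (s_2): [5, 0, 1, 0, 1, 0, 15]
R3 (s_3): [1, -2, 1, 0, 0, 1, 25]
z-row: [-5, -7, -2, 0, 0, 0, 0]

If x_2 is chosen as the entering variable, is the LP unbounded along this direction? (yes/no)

yes

Every constraint-row entry in column x_2 is ≤ 0, so increasing x_2 is unbounded.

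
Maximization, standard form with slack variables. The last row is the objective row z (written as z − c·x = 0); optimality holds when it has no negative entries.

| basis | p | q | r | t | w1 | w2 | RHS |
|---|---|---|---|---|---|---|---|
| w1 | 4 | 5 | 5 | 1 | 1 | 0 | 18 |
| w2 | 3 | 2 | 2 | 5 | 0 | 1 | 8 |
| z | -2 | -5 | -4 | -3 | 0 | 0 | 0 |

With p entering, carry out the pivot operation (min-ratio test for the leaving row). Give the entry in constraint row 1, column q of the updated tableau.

7/3

Ratio test on column p — row 1: 18/4 = 9/2; row 2: 8/3 = 8/3. Minimum is 8/3 at row 2 (w2 leaves); pivot element 3.
Divide row 2 by 3; eliminate column p from the other rows.
Row 1 update in column q: 5 − 4·(2/3) = 7/3.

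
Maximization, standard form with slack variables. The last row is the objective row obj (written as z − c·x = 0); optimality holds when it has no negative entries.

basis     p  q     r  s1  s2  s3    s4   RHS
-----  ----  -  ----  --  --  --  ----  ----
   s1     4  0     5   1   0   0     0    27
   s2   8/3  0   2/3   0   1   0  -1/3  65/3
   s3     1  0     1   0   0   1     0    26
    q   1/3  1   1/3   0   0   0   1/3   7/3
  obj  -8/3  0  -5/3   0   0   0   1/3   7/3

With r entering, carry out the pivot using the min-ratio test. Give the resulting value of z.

Ratio test on column r — row 1: 27/5 = 27/5; row 2: (65/3)/(2/3) = 65/2; row 3: 26/1 = 26; row 4: (7/3)/(1/3) = 7. Minimum is 27/5 at row 1 (s1 leaves); pivot element 5.
Pivot on row 1; the obj-row RHS becomes 7/3 − (-5/3)·(27/5) = 34/3.

34/3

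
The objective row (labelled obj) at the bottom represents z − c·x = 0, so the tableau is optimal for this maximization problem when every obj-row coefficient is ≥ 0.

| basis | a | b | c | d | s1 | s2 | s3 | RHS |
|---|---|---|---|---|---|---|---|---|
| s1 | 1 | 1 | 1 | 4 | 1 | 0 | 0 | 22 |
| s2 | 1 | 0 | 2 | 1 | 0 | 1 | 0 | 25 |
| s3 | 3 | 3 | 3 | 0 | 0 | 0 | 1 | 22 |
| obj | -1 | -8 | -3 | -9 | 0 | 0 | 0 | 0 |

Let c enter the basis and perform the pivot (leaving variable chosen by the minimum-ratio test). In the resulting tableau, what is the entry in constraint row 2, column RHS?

31/3

Ratio test on column c — row 1: 22/1 = 22; row 2: 25/2 = 25/2; row 3: 22/3 = 22/3. Minimum is 22/3 at row 3 (s3 leaves); pivot element 3.
Divide row 3 by 3; eliminate column c from the other rows.
Row 2 update in column RHS: 25 − 2·(22/3) = 31/3.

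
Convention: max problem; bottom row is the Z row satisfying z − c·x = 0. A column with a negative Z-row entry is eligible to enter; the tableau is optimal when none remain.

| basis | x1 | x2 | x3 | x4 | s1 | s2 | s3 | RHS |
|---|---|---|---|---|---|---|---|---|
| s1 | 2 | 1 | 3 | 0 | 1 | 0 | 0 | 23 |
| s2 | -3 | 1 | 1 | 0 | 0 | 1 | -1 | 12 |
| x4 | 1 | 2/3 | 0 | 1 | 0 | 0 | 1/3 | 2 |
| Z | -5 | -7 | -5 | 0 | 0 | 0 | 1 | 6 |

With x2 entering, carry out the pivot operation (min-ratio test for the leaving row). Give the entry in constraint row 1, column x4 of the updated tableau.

-3/2

Ratio test on column x2 — row 1: 23/1 = 23; row 2: 12/1 = 12; row 3: 2/(2/3) = 3. Minimum is 3 at row 3 (x4 leaves); pivot element 2/3.
Divide row 3 by 2/3; eliminate column x2 from the other rows.
Row 1 update in column x4: 0 − 1·(3/2) = -3/2.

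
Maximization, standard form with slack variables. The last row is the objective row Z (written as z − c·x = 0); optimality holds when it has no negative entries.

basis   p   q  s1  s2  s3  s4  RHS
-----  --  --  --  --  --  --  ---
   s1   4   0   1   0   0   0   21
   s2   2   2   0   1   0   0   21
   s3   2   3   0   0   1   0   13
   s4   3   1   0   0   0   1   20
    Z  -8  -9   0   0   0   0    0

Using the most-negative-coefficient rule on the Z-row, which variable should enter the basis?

q

Negative Z-row entries: p: -8, q: -9.
The most negative is -9 in column q, so q enters.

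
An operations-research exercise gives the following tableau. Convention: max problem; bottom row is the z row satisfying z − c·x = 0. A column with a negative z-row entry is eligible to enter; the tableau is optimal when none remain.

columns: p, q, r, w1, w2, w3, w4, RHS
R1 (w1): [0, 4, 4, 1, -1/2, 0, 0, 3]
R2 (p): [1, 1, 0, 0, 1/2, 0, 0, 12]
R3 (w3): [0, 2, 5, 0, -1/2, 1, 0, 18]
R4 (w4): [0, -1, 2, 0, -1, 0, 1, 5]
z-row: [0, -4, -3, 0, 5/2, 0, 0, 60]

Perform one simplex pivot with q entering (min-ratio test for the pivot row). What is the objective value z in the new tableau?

63

Ratio test on column q — row 1: 3/4 = 3/4; row 2: 12/1 = 12; row 3: 18/2 = 9; row 4: entry -1 ≤ 0. Minimum is 3/4 at row 1 (w1 leaves); pivot element 4.
Pivot on row 1; the z-row RHS becomes 60 − (-4)·(3/4) = 63.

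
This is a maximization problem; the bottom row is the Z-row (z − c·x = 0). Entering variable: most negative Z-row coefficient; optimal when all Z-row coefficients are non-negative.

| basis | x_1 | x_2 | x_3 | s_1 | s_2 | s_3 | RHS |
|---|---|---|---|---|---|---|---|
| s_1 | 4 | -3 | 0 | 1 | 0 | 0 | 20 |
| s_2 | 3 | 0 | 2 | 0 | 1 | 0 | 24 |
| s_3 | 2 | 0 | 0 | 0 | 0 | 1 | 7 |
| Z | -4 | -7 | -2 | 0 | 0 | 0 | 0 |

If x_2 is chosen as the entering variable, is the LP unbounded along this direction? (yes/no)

Every constraint-row entry in column x_2 is ≤ 0, so increasing x_2 is unbounded.

yes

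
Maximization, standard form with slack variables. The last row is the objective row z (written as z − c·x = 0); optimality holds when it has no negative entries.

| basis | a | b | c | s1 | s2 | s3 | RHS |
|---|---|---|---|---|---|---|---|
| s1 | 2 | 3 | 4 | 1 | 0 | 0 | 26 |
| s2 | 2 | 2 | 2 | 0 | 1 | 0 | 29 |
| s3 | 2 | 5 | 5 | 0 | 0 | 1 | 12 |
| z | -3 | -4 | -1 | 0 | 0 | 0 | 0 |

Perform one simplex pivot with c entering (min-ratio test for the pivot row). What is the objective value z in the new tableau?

Ratio test on column c — row 1: 26/4 = 13/2; row 2: 29/2 = 29/2; row 3: 12/5 = 12/5. Minimum is 12/5 at row 3 (s3 leaves); pivot element 5.
Pivot on row 3; the z-row RHS becomes 0 − (-1)·(12/5) = 12/5.

12/5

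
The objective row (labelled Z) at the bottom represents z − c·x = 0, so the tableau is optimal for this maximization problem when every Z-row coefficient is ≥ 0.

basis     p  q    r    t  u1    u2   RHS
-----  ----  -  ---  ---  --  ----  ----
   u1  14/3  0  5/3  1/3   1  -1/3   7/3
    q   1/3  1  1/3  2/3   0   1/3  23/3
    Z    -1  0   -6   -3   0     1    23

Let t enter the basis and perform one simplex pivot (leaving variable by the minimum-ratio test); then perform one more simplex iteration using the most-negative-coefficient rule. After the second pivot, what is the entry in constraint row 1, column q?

Ratio test on column t — row 1: (7/3)/(1/3) = 7; row 2: (23/3)/(2/3) = 23/2. Minimum is 7 at row 1 (u1 leaves); pivot element 1/3.
Divide row 1 by 1/3; eliminate column t from the other rows.
Second iteration: most negative Z-row entry is -2 in column u2, so u2 enters.
Ratio test on column u2 — row 1: entry -1 ≤ 0; row 2: 3/1 = 3. Minimum is 3 at row 2 (q leaves); pivot element 1.
Divide row 2 by 1; eliminate column u2 from the other rows.
After both pivots, the entry at constraint row 1, column q is 1.

1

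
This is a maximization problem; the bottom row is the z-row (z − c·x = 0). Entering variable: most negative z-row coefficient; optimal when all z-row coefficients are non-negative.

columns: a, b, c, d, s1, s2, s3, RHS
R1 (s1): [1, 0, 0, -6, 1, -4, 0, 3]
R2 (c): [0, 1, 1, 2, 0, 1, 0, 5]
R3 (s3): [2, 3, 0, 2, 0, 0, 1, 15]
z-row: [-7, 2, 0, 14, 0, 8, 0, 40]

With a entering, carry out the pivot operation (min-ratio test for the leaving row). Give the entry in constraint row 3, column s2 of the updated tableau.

8

Ratio test on column a — row 1: 3/1 = 3; row 2: entry 0 ≤ 0; row 3: 15/2 = 15/2. Minimum is 3 at row 1 (s1 leaves); pivot element 1.
Divide row 1 by 1; eliminate column a from the other rows.
Row 3 update in column s2: 0 − 2·(-4) = 8.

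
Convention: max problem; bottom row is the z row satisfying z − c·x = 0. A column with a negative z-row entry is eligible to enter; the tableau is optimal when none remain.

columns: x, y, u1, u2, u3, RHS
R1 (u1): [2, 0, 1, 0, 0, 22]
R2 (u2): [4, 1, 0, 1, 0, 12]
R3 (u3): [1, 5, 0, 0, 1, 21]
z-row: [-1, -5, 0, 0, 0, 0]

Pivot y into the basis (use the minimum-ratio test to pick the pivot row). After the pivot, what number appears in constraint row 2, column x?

19/5

Ratio test on column y — row 1: entry 0 ≤ 0; row 2: 12/1 = 12; row 3: 21/5 = 21/5. Minimum is 21/5 at row 3 (u3 leaves); pivot element 5.
Divide row 3 by 5; eliminate column y from the other rows.
Row 2 update in column x: 4 − 1·(1/5) = 19/5.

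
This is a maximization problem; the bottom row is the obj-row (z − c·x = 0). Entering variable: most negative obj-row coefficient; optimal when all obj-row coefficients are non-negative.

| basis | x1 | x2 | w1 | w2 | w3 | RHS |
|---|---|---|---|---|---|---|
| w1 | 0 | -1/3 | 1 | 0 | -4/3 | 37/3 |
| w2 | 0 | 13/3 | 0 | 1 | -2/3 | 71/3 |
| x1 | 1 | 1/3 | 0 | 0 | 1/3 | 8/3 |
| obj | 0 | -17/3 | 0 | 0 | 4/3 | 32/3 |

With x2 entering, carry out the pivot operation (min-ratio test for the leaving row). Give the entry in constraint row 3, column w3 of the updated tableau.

Ratio test on column x2 — row 1: entry -1/3 ≤ 0; row 2: (71/3)/(13/3) = 71/13; row 3: (8/3)/(1/3) = 8. Minimum is 71/13 at row 2 (w2 leaves); pivot element 13/3.
Divide row 2 by 13/3; eliminate column x2 from the other rows.
Row 3 update in column w3: 1/3 − (1/3)·(-2/13) = 5/13.

5/13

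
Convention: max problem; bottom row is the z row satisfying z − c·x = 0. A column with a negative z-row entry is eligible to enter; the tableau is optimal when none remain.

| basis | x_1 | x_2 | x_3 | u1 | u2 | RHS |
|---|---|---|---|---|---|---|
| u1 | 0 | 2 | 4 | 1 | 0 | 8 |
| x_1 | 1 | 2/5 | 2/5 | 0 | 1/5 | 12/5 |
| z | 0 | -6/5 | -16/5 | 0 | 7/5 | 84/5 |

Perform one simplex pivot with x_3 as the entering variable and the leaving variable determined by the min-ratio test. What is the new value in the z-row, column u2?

7/5

Ratio test on column x_3 — row 1: 8/4 = 2; row 2: (12/5)/(2/5) = 6. Minimum is 2 at row 1 (u1 leaves); pivot element 4.
Divide row 1 by 4; eliminate column x_3 from the other rows.
z-row update in column u2: 7/5 − (-16/5)·0 = 7/5.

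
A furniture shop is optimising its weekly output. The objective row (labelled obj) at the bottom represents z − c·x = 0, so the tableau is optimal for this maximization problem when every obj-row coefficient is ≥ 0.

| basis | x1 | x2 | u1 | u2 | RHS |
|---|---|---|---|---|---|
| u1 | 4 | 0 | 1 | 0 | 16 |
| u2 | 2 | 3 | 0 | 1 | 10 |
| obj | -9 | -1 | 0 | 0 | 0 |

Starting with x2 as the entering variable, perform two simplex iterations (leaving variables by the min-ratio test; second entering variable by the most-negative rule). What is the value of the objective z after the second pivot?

110/3

Ratio test on column x2 — row 1: entry 0 ≤ 0; row 2: 10/3 = 10/3. Minimum is 10/3 at row 2 (u2 leaves); pivot element 3.
Pivot on row 2; the obj-row RHS becomes 0 − (-1)·(10/3) = 10/3.
Next entering variable (most negative obj-row entry -25/3): x1.
Ratio test on column x1 — row 1: 16/4 = 4; row 2: (10/3)/(2/3) = 5. Minimum is 4 at row 1 (u1 leaves); pivot element 4.
After the second pivot the obj-row RHS is 10/3 − (-25/3)·4 = 110/3.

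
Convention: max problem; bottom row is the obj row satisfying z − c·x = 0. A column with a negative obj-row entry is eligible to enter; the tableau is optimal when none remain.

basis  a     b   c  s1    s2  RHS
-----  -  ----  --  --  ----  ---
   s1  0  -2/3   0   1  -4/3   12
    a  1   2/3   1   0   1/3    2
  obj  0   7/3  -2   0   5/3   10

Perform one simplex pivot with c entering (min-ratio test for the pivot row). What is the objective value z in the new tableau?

Ratio test on column c — row 1: entry 0 ≤ 0; row 2: 2/1 = 2. Minimum is 2 at row 2 (a leaves); pivot element 1.
Pivot on row 2; the obj-row RHS becomes 10 − (-2)·2 = 14.

14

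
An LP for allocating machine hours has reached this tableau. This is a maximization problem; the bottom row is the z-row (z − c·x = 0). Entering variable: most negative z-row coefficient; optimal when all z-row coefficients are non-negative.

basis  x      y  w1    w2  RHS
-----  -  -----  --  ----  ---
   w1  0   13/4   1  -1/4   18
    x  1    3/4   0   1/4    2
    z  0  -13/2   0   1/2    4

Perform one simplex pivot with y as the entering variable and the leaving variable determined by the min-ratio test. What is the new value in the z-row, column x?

Ratio test on column y — row 1: 18/(13/4) = 72/13; row 2: 2/(3/4) = 8/3. Minimum is 8/3 at row 2 (x leaves); pivot element 3/4.
Divide row 2 by 3/4; eliminate column y from the other rows.
z-row update in column x: 0 − (-13/2)·(4/3) = 26/3.

26/3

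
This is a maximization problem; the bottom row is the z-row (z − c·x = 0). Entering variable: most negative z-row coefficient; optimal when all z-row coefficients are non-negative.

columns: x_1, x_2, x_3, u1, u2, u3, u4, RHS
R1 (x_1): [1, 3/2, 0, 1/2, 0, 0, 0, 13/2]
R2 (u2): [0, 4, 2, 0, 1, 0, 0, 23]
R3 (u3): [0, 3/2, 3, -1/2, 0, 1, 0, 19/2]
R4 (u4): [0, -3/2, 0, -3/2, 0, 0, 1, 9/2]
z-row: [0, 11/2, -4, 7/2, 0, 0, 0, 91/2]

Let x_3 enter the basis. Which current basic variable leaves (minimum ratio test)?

Column x_3 entries and ratios — x_1: 0 ≤ 0, skip; u2: 23/2 = 23/2; u3: (19/2)/3 = 19/6; u4: 0 ≤ 0, skip.
Smallest ratio is 19/6 in the row of u3, so u3 leaves.

u3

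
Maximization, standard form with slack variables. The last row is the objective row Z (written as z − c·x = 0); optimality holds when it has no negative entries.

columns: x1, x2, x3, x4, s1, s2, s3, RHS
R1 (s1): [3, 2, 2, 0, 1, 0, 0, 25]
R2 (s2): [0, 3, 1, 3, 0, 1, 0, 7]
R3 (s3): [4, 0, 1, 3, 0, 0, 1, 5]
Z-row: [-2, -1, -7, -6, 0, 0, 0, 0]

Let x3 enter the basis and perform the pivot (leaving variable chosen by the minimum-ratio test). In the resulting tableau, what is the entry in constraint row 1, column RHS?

Ratio test on column x3 — row 1: 25/2 = 25/2; row 2: 7/1 = 7; row 3: 5/1 = 5. Minimum is 5 at row 3 (s3 leaves); pivot element 1.
Divide row 3 by 1; eliminate column x3 from the other rows.
Row 1 update in column RHS: 25 − 2·5 = 15.

15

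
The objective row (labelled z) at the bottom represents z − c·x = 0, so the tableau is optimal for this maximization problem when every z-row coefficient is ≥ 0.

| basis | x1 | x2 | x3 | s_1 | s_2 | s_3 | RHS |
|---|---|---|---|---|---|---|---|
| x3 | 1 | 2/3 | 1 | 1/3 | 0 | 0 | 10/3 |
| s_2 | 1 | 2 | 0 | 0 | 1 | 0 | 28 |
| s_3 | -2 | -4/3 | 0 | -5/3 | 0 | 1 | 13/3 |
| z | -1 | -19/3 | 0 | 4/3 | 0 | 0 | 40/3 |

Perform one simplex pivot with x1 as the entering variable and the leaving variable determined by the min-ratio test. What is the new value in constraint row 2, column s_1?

-1/3

Ratio test on column x1 — row 1: (10/3)/1 = 10/3; row 2: 28/1 = 28; row 3: entry -2 ≤ 0. Minimum is 10/3 at row 1 (x3 leaves); pivot element 1.
Divide row 1 by 1; eliminate column x1 from the other rows.
Row 2 update in column s_1: 0 − 1·(1/3) = -1/3.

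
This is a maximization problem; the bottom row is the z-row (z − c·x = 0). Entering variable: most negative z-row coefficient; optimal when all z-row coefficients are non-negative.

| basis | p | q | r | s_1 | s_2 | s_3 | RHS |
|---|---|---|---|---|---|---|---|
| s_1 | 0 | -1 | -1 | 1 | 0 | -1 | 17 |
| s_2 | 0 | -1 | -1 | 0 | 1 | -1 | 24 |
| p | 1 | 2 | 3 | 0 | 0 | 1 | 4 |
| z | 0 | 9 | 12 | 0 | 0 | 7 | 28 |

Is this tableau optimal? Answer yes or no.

yes

Every z-row coefficient is ≥ 0, so the tableau is optimal.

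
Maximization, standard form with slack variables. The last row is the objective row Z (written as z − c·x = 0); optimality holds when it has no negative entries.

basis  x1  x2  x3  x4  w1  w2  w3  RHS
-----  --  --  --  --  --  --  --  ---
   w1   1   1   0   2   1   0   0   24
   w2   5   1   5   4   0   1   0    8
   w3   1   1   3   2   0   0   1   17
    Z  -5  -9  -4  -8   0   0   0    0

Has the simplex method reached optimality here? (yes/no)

no

The Z-row has a negative entry -9 in column x2, so it is not optimal.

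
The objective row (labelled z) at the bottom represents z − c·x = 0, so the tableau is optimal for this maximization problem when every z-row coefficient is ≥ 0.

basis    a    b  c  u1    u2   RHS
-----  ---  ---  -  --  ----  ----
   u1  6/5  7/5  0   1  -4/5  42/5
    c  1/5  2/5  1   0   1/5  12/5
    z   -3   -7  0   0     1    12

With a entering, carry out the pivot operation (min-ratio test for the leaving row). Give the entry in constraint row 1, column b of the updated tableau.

7/6

Ratio test on column a — row 1: (42/5)/(6/5) = 7; row 2: (12/5)/(1/5) = 12. Minimum is 7 at row 1 (u1 leaves); pivot element 6/5.
Divide row 1 by 6/5; eliminate column a from the other rows.
In the new row 1, the b entry is the old entry divided by the pivot: (7/5)/(6/5) = 7/6.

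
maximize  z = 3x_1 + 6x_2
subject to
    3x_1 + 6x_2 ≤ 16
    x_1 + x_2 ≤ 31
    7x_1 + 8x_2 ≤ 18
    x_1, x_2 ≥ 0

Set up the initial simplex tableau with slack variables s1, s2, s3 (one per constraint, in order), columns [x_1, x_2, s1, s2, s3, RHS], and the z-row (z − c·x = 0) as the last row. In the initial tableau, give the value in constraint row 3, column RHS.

18

The RHS of constraint 3 is b_3 = 18.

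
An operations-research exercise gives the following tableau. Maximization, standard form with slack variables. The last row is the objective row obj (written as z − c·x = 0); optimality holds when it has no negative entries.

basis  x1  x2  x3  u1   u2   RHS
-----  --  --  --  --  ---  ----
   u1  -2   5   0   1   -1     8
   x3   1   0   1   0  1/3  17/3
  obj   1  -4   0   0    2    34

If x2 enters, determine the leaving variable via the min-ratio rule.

u1

Column x2 entries and ratios — u1: 8/5 = 8/5; x3: 0 ≤ 0, skip.
Smallest ratio is 8/5 in the row of u1, so u1 leaves.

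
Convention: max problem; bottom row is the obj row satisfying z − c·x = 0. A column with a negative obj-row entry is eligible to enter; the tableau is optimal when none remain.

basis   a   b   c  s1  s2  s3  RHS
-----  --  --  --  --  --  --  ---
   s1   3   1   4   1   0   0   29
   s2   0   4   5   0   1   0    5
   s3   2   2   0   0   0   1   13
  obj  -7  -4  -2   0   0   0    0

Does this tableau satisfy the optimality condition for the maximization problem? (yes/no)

no

The obj-row has a negative entry -7 in column a, so it is not optimal.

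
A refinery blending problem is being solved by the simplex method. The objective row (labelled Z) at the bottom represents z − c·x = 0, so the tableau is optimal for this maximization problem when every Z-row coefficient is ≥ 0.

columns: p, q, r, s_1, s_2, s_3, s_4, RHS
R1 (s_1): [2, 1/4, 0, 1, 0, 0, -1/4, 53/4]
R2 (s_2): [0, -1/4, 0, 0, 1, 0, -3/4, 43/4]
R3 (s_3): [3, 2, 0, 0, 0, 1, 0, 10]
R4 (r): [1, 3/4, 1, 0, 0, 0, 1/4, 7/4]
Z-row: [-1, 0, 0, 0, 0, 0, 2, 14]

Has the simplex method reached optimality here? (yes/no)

no

The Z-row has a negative entry -1 in column p, so it is not optimal.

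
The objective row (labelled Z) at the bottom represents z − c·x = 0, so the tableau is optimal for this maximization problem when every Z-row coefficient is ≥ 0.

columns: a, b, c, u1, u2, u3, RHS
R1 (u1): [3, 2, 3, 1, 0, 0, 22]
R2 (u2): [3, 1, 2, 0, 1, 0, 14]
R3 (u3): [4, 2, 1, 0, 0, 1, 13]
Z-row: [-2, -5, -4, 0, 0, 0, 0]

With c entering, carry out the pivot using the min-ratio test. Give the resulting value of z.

Ratio test on column c — row 1: 22/3 = 22/3; row 2: 14/2 = 7; row 3: 13/1 = 13. Minimum is 7 at row 2 (u2 leaves); pivot element 2.
Pivot on row 2; the Z-row RHS becomes 0 − (-4)·7 = 28.

28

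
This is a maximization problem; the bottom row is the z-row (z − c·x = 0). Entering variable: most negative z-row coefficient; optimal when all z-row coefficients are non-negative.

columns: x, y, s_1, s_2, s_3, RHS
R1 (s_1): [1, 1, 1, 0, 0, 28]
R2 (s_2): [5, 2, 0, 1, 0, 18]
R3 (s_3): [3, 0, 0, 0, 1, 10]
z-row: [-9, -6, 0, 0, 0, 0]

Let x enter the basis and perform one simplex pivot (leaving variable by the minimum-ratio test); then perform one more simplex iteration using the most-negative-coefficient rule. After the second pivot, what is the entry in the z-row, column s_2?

3

Ratio test on column x — row 1: 28/1 = 28; row 2: 18/5 = 18/5; row 3: 10/3 = 10/3. Minimum is 10/3 at row 3 (s_3 leaves); pivot element 3.
Divide row 3 by 3; eliminate column x from the other rows.
Second iteration: most negative z-row entry is -6 in column y, so y enters.
Ratio test on column y — row 1: (74/3)/1 = 74/3; row 2: (4/3)/2 = 2/3; row 3: entry 0 ≤ 0. Minimum is 2/3 at row 2 (s_2 leaves); pivot element 2.
Divide row 2 by 2; eliminate column y from the other rows.
After both pivots, the entry at the z-row, column s_2 is 3.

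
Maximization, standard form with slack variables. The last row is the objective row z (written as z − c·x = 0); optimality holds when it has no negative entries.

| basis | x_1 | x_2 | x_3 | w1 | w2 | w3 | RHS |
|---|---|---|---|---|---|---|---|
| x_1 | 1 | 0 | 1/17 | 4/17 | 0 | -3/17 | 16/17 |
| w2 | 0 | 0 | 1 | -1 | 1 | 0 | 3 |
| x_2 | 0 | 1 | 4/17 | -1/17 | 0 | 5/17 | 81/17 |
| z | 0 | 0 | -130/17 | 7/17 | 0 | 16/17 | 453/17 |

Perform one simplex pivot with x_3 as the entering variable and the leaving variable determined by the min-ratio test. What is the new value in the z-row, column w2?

130/17

Ratio test on column x_3 — row 1: (16/17)/(1/17) = 16; row 2: 3/1 = 3; row 3: (81/17)/(4/17) = 81/4. Minimum is 3 at row 2 (w2 leaves); pivot element 1.
Divide row 2 by 1; eliminate column x_3 from the other rows.
z-row update in column w2: 0 − (-130/17)·1 = 130/17.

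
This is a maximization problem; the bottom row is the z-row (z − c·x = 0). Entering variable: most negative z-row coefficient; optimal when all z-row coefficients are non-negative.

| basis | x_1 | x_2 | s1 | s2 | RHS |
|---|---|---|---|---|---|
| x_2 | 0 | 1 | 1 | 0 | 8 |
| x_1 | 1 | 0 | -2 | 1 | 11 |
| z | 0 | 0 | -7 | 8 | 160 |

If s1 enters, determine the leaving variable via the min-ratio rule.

x_2

Column s1 entries and ratios — x_2: 8/1 = 8; x_1: -2 ≤ 0, skip.
Smallest ratio is 8 in the row of x_2, so x_2 leaves.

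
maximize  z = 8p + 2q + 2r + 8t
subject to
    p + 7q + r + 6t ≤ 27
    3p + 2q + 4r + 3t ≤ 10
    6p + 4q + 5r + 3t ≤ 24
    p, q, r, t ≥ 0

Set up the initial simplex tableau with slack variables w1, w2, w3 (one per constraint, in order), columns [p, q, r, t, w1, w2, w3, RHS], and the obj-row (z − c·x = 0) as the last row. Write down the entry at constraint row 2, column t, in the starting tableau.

3

Constraint 2 has coefficient 3 on t.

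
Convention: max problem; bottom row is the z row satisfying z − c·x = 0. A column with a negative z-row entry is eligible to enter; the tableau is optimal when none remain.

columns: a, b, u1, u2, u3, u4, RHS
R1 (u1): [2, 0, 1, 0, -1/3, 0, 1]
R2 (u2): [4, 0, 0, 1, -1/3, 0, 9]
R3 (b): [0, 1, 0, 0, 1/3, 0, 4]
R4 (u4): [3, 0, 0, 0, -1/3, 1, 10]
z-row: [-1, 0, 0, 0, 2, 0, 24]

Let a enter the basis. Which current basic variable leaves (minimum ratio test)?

u1

Column a entries and ratios — u1: 1/2 = 1/2; u2: 9/4 = 9/4; b: 0 ≤ 0, skip; u4: 10/3 = 10/3.
Smallest ratio is 1/2 in the row of u1, so u1 leaves.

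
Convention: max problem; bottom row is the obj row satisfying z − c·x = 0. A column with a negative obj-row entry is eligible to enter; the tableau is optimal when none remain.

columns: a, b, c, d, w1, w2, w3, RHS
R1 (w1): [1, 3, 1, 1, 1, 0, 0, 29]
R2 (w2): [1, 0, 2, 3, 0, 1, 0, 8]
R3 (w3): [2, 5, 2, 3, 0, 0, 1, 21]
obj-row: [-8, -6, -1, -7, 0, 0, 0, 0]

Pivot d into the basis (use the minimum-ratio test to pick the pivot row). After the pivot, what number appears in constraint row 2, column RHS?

Ratio test on column d — row 1: 29/1 = 29; row 2: 8/3 = 8/3; row 3: 21/3 = 7. Minimum is 8/3 at row 2 (w2 leaves); pivot element 3.
Divide row 2 by 3; eliminate column d from the other rows.
In the new row 2, the RHS entry is the old entry divided by the pivot: 8/3 = 8/3.

8/3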